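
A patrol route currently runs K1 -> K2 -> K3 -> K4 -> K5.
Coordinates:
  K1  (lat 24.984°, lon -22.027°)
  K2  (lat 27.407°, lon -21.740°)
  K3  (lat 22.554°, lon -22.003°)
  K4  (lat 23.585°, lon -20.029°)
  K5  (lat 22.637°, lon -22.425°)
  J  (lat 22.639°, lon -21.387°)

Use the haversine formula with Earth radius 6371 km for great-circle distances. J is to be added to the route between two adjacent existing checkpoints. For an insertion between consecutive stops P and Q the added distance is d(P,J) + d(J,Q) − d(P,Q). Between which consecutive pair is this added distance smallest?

Added distance for inserting J between each consecutive pair:
K1–K2: 529.2 km
K2–K3: 55.0 km
K3–K4: 5.9 km
K4–K5: 14.0 km
Smallest added distance is 5.9 km, inserting between K3 and K4.

between K3 and K4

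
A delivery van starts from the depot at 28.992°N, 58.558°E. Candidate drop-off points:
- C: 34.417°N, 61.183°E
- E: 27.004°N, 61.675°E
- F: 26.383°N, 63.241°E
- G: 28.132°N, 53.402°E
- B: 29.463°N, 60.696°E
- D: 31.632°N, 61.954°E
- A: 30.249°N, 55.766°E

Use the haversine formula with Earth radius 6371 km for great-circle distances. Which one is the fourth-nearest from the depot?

D

Distance to each, sorted:
B: 214.0 km
A: 303.9 km
E: 377.5 km
D: 438.6 km
G: 512.5 km
F: 544.7 km
C: 652.3 km
The fourth-nearest is D at 438.6 km.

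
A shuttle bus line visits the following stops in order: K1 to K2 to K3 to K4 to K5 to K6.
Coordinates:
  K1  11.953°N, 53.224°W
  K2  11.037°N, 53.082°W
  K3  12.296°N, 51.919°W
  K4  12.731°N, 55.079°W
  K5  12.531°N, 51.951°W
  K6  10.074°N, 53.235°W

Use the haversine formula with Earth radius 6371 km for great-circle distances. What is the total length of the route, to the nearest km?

1285 km

Leg distances:
K1→K2: 103.0 km  (cumulative 103.0 km)
K2→K3: 188.8 km  (cumulative 291.8 km)
K3→K4: 346.4 km  (cumulative 638.2 km)
K4→K5: 340.1 km  (cumulative 978.3 km)
K5→K6: 307.0 km  (cumulative 1285.3 km)
Total route length ≈ 1285 km.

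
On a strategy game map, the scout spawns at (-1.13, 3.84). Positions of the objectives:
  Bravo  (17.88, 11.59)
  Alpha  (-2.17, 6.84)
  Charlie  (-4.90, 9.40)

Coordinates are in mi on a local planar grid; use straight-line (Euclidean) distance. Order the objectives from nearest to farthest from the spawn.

Alpha, Charlie, Bravo

Distance from the spawn at (-1.13, 3.84) to each:
Alpha (-2.17, 6.84): 3.2 mi
Charlie (-4.90, 9.40): 6.7 mi
Bravo (17.88, 11.59): 20.5 mi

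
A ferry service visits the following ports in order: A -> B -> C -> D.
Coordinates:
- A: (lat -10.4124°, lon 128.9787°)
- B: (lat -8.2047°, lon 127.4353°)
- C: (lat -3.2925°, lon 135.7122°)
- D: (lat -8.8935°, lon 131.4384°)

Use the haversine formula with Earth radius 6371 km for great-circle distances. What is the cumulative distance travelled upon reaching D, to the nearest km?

2146 km

Leg distances:
A→B: 298.2 km  (cumulative 298.2 km)
B→C: 1066.0 km  (cumulative 1364.2 km)
C→D: 781.7 km  (cumulative 2145.9 km)
Cumulative distance at D ≈ 2146 km.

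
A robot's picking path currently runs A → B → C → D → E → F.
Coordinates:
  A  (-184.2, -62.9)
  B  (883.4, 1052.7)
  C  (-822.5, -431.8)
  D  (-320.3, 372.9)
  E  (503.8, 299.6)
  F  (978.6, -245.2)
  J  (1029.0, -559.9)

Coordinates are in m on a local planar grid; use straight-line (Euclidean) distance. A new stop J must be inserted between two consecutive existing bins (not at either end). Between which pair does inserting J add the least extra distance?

between E and F

Added distance for inserting J between each consecutive pair:
A–B: 1386.1 m
B–C: 1213.7 m
C–D: 2547.7 m
D–E: 1820.3 m
E–F: 603.3 m
Smallest added distance is 603.3 m, inserting between E and F.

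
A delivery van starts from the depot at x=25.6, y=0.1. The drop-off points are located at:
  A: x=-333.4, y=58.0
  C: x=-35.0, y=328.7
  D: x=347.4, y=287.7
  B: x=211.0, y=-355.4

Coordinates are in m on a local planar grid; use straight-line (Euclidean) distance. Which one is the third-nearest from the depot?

B

Distance to each, sorted:
C: 334.1 m
A: 363.6 m
B: 400.9 m
D: 431.6 m
The third-nearest is B at 400.9 m.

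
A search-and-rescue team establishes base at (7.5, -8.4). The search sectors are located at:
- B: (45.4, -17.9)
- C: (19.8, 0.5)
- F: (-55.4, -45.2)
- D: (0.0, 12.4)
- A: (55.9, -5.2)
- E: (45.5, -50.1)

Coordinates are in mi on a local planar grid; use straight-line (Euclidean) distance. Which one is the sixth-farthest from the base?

C

Distance to each, sorted:
F: 72.9 mi
E: 56.4 mi
A: 48.5 mi
B: 39.1 mi
D: 22.1 mi
C: 15.2 mi
The sixth-farthest is C at 15.2 mi.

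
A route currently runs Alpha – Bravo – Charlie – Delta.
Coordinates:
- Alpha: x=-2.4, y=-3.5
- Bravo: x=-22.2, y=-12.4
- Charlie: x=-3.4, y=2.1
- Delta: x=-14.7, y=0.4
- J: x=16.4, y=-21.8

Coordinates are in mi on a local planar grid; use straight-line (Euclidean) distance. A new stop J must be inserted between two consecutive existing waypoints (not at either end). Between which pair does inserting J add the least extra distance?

Added distance for inserting J between each consecutive pair:
Alpha–Bravo: 44.3 mi
Bravo–Charlie: 47.0 mi
Charlie–Delta: 57.8 mi
Smallest added distance is 44.3 mi, inserting between Alpha and Bravo.

between Alpha and Bravo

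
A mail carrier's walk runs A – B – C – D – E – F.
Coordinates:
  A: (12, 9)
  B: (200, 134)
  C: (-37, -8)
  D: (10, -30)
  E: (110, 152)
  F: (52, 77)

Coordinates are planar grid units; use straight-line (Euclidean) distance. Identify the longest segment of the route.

Leg distances:
A→B: 225.8
B→C: 276.3
C→D: 51.9
D→E: 207.7
E→F: 94.8
The longest leg is B–C at 276.3.

B–C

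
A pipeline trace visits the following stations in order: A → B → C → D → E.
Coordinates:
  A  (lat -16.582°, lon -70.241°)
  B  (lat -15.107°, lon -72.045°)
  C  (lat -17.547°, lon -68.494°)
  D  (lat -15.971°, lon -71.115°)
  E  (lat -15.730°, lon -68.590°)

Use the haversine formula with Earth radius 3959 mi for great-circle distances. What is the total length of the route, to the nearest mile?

Leg distances:
A→B: 157.4 mi  (cumulative 157.4 mi)
B→C: 289.6 mi  (cumulative 447.0 mi)
C→D: 204.8 mi  (cumulative 651.7 mi)
D→E: 168.7 mi  (cumulative 820.4 mi)
Total route length ≈ 820 mi.

820 mi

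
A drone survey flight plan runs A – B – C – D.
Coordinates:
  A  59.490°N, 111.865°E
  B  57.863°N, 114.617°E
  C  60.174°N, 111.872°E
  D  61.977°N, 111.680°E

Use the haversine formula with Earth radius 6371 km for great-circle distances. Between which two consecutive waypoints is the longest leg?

Leg distances:
A→B: 240.9 km
B→C: 301.1 km
C→D: 200.7 km
The longest leg is B–C at 301.1 km.

B–C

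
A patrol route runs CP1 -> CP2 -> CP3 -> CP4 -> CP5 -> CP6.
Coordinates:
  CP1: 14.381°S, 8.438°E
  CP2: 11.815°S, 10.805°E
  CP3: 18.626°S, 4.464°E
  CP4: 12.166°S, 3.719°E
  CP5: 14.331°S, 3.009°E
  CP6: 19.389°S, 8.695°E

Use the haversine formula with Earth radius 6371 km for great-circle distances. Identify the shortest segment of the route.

Leg distances:
CP1→CP2: 383.6 km
CP2→CP3: 1017.7 km
CP3→CP4: 722.7 km
CP4→CP5: 252.7 km
CP5→CP6: 825.9 km
The shortest leg is CP4–CP5 at 252.7 km.

CP4–CP5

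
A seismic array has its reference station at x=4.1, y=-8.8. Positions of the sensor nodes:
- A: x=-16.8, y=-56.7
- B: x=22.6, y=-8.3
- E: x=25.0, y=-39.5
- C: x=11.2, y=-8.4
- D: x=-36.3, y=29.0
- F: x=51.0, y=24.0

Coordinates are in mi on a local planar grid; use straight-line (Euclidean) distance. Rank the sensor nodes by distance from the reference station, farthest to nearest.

Distances from the reference station:
F x=51.0, y=24.0: 57.2 mi
D x=-36.3, y=29.0: 55.3 mi
A x=-16.8, y=-56.7: 52.3 mi
E x=25.0, y=-39.5: 37.1 mi
B x=22.6, y=-8.3: 18.5 mi
C x=11.2, y=-8.4: 7.1 mi

F, D, A, E, B, C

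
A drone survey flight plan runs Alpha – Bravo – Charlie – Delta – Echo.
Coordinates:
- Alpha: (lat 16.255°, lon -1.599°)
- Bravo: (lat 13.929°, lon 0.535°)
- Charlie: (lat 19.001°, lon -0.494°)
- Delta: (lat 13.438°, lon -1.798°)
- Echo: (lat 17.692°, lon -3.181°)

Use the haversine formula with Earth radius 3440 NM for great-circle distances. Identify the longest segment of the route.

Leg distances:
Alpha→Bravo: 186.6 NM
Bravo→Charlie: 310.2 NM
Charlie→Delta: 342.3 NM
Delta→Echo: 267.6 NM
The longest leg is Charlie–Delta at 342.3 NM.

Charlie–Delta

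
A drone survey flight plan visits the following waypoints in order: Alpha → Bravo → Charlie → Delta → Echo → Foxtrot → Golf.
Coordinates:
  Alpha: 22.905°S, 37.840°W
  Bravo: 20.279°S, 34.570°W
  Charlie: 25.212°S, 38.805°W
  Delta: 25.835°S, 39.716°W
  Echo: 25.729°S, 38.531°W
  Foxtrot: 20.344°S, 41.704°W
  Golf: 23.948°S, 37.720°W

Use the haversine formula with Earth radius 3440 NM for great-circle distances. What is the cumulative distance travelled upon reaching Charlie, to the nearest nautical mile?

619 NM

Leg distances:
Alpha→Bravo: 241.2 NM  (cumulative 241.2 NM)
Bravo→Charlie: 377.7 NM  (cumulative 618.9 NM)
Cumulative distance at Charlie ≈ 619 NM.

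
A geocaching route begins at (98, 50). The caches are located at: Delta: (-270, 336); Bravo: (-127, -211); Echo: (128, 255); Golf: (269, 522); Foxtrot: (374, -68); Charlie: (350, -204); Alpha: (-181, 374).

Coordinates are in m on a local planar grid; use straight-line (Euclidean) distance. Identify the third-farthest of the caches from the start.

Distance to each, sorted:
Golf: 502.0 m
Delta: 466.1 m
Alpha: 427.6 m
Charlie: 357.8 m
Bravo: 344.6 m
Foxtrot: 300.2 m
Echo: 207.2 m
The third-farthest is Alpha at 427.6 m.

Alpha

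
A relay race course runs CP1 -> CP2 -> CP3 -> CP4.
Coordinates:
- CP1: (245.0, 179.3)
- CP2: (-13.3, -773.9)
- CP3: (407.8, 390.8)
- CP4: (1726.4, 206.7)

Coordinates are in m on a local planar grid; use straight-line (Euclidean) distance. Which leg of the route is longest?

CP3–CP4

Leg distances:
CP1→CP2: 987.6 m
CP2→CP3: 1238.5 m
CP3→CP4: 1331.4 m
The longest leg is CP3–CP4 at 1331.4 m.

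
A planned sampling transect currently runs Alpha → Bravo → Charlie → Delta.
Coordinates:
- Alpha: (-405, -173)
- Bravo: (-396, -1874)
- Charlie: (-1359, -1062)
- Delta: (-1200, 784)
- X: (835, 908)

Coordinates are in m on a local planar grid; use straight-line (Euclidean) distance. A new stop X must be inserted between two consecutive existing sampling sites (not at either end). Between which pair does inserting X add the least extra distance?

between Alpha and Bravo

Added distance for inserting X between each consecutive pair:
Alpha–Bravo: 2986.2 m
Bravo–Charlie: 4731.2 m
Charlie–Delta: 3134.6 m
Smallest added distance is 2986.2 m, inserting between Alpha and Bravo.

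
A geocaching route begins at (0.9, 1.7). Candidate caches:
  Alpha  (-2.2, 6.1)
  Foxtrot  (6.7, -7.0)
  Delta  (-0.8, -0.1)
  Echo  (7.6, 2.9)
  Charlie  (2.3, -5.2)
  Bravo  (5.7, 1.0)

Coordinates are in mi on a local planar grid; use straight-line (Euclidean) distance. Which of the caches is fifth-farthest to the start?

Bravo

Distance to each, sorted:
Foxtrot: 10.5 mi
Charlie: 7.0 mi
Echo: 6.8 mi
Alpha: 5.4 mi
Bravo: 4.9 mi
Delta: 2.5 mi
The fifth-farthest is Bravo at 4.9 mi.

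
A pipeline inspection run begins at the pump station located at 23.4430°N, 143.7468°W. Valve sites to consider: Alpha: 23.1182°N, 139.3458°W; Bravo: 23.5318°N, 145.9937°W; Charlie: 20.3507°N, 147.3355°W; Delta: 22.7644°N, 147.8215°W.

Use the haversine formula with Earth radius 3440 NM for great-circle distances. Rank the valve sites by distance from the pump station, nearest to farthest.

Bravo, Delta, Alpha, Charlie

Distance from the pump station at 23.4430°N, 143.7468°W to each:
Bravo 23.5318°N, 145.9937°W: 123.8 NM
Delta 22.7644°N, 147.8215°W: 228.7 NM
Alpha 23.1182°N, 139.3458°W: 243.5 NM
Charlie 20.3507°N, 147.3355°W: 272.8 NM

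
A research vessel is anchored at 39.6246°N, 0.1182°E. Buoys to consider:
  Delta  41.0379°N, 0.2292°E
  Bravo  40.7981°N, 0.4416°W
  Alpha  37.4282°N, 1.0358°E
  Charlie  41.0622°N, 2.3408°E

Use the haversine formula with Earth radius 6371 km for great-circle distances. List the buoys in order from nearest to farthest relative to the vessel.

Bravo, Delta, Charlie, Alpha

Distance from the vessel at 39.6246°N, 0.1182°E to each:
Bravo 40.7981°N, 0.4416°W: 138.9 km
Delta 41.0379°N, 0.2292°E: 157.4 km
Charlie 41.0622°N, 2.3408°E: 247.0 km
Alpha 37.4282°N, 1.0358°E: 256.9 km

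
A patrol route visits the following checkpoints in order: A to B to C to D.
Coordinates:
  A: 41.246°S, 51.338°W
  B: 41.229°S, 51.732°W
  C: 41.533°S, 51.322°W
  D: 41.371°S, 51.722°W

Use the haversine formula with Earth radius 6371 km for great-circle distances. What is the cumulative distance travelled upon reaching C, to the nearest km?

81 km

Leg distances:
A→B: 33.0 km  (cumulative 33.0 km)
B→C: 48.1 km  (cumulative 81.1 km)
Cumulative distance at C ≈ 81 km.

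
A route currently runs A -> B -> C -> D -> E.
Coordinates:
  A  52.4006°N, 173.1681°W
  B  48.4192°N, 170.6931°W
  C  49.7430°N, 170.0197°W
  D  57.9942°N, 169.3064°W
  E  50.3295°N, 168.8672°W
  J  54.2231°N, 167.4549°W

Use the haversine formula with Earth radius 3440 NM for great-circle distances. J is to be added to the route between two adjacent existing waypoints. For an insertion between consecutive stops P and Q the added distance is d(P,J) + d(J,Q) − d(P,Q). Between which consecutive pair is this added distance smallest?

between D and E

Added distance for inserting J between each consecutive pair:
A–B: 344.1 NM
B–C: 570.3 NM
C–D: 23.9 NM
D–E: 13.7 NM
Smallest added distance is 13.7 NM, inserting between D and E.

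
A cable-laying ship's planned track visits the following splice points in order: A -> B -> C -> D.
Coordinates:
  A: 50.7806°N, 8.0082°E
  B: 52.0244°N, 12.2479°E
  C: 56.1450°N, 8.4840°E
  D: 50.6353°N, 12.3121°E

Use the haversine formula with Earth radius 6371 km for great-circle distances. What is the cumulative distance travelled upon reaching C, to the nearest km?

Leg distances:
A→B: 324.9 km  (cumulative 324.9 km)
B→C: 519.6 km  (cumulative 844.6 km)
Cumulative distance at C ≈ 845 km.

845 km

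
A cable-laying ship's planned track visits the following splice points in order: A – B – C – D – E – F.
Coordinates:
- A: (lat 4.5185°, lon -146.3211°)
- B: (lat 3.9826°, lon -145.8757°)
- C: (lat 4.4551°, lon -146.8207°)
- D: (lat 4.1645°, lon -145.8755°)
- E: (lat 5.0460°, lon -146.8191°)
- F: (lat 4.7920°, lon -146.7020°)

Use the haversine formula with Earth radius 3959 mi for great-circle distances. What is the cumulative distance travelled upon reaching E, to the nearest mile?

Leg distances:
A→B: 48.1 mi  (cumulative 48.1 mi)
B→C: 72.8 mi  (cumulative 120.9 mi)
C→D: 68.2 mi  (cumulative 189.1 mi)
D→E: 89.1 mi  (cumulative 278.2 mi)
Cumulative distance at E ≈ 278 mi.

278 mi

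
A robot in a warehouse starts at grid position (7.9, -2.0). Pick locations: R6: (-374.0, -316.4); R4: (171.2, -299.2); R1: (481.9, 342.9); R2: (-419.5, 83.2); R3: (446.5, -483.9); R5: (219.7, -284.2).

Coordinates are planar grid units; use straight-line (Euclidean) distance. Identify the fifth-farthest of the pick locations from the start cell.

Distance to each, sorted:
R3: 651.6
R1: 586.2
R6: 494.7
R2: 435.8
R5: 352.8
R4: 339.1
The fifth-farthest is R5 at 352.8.

R5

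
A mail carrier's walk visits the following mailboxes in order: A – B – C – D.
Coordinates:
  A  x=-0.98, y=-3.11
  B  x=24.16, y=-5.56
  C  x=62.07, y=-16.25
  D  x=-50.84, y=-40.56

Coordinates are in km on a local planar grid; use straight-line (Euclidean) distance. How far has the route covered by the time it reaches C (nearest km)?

Leg distances:
A→B: 25.3 km  (cumulative 25.3 km)
B→C: 39.4 km  (cumulative 64.6 km)
Cumulative distance at C ≈ 65 km.

65 km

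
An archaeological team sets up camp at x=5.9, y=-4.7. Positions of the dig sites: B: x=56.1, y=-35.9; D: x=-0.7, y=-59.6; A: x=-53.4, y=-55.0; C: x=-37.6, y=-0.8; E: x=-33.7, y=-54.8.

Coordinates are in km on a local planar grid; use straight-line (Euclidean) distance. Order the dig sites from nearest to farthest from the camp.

Distances from the camp:
C x=-37.6, y=-0.8: 43.7 km
D x=-0.7, y=-59.6: 55.3 km
B x=56.1, y=-35.9: 59.1 km
E x=-33.7, y=-54.8: 63.9 km
A x=-53.4, y=-55.0: 77.8 km

C, D, B, E, A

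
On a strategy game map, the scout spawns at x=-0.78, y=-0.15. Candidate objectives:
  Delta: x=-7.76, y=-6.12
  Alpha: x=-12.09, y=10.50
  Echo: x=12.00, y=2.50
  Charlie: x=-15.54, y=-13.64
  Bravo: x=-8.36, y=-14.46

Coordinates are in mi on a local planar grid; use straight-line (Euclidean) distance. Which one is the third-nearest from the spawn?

Distance to each, sorted:
Delta: 9.2 mi
Echo: 13.1 mi
Alpha: 15.5 mi
Bravo: 16.2 mi
Charlie: 20.0 mi
The third-nearest is Alpha at 15.5 mi.

Alpha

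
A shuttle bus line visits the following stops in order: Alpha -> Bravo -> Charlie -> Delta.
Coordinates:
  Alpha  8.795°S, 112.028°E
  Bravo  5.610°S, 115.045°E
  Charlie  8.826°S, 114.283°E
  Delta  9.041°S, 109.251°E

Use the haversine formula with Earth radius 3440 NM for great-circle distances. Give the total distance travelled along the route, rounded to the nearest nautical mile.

Leg distances:
Alpha→Bravo: 262.4 NM  (cumulative 262.4 NM)
Bravo→Charlie: 198.3 NM  (cumulative 460.7 NM)
Charlie→Delta: 298.7 NM  (cumulative 759.5 NM)
Total route length ≈ 759 NM.

759 NM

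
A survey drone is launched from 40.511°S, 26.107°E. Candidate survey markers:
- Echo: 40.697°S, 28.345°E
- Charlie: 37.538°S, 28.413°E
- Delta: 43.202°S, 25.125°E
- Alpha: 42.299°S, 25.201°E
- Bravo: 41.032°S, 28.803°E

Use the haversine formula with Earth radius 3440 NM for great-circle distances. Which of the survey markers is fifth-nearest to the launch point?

Charlie

Distances from the launch point (40.511°S, 26.107°E):
Echo: 102.6 NM
Alpha: 114.8 NM
Bravo: 126.5 NM
Delta: 167.4 NM
Charlie: 208.4 NM
The fifth-nearest is Charlie at 208.4 NM.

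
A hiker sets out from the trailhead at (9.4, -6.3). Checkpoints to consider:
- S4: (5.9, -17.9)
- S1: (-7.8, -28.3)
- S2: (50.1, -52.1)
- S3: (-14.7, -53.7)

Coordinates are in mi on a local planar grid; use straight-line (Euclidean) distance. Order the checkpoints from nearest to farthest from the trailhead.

S4, S1, S3, S2

Computing each straight-line distance from (9.4, -6.3):
S4 (5.9, -17.9): 12.1 mi
S1 (-7.8, -28.3): 27.9 mi
S3 (-14.7, -53.7): 53.2 mi
S2 (50.1, -52.1): 61.3 mi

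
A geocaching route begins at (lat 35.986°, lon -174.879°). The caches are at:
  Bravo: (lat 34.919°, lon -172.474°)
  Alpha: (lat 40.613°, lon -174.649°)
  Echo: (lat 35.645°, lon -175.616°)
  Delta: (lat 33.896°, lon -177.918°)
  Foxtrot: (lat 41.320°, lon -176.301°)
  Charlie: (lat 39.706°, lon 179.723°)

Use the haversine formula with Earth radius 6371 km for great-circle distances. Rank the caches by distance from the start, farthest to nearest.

Charlie, Foxtrot, Alpha, Delta, Bravo, Echo

Distances from the start:
Charlie (lat 39.706°, lon 179.723°): 628.9 km
Foxtrot (lat 41.320°, lon -176.301°): 605.8 km
Alpha (lat 40.613°, lon -174.649°): 514.9 km
Delta (lat 33.896°, lon -177.918°): 361.5 km
Bravo (lat 34.919°, lon -172.474°): 248.0 km
Echo (lat 35.645°, lon -175.616°): 76.5 km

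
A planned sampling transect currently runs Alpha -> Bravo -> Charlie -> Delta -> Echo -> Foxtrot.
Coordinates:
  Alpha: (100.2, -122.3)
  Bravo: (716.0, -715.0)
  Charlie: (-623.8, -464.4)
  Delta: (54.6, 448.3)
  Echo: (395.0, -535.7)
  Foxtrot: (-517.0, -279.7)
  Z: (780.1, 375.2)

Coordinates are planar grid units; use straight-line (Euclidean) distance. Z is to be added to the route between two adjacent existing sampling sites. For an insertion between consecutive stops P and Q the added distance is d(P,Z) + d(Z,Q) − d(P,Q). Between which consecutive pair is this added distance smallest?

Added distance for inserting Z between each consecutive pair:
Alpha–Bravo: 1079.9
Bravo–Charlie: 1364.9
Charlie–Delta: 1227.8
Delta–Echo: 676.9
Echo–Foxtrot: 1494.8
Smallest added distance is 676.9, inserting between Delta and Echo.

between Delta and Echo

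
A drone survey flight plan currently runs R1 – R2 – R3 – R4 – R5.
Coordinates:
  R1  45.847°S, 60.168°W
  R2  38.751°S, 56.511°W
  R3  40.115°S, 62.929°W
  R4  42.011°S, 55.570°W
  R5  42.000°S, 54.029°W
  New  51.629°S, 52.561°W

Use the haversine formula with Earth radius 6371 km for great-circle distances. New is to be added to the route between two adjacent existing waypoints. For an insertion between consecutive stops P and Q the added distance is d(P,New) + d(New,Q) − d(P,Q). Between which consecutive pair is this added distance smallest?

between R1 and R2

Added distance for inserting New between each consecutive pair:
R1–R2: 1470.6 km
R2–R3: 2400.7 km
R3–R4: 1949.5 km
R4–R5: 2042.6 km
Smallest added distance is 1470.6 km, inserting between R1 and R2.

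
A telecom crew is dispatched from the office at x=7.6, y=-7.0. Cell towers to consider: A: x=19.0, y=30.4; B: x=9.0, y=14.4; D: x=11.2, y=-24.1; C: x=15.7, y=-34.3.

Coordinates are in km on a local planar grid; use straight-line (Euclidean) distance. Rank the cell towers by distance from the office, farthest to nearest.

Distance from the office at x=7.6, y=-7.0 to each:
A x=19.0, y=30.4: 39.1 km
C x=15.7, y=-34.3: 28.5 km
B x=9.0, y=14.4: 21.4 km
D x=11.2, y=-24.1: 17.5 km

A, C, B, D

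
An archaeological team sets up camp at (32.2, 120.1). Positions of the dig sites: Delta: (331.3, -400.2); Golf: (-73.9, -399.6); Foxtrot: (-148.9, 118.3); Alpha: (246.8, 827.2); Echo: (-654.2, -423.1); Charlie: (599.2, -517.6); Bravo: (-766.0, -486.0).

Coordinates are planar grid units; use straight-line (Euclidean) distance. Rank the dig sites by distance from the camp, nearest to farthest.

Distances from the camp:
Foxtrot (-148.9, 118.3): 181.1
Golf (-73.9, -399.6): 530.4
Delta (331.3, -400.2): 600.1
Alpha (246.8, 827.2): 738.9
Charlie (599.2, -517.6): 853.3
Echo (-654.2, -423.1): 875.3
Bravo (-766.0, -486.0): 1002.2

Foxtrot, Golf, Delta, Alpha, Charlie, Echo, Bravo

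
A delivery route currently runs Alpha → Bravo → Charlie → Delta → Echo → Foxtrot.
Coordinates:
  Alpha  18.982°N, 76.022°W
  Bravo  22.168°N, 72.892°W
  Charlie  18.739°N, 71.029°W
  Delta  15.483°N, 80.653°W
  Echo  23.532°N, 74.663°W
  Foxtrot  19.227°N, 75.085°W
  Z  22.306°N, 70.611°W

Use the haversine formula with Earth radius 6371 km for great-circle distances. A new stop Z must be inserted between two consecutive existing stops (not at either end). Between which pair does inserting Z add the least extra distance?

Added distance for inserting Z between each consecutive pair:
Alpha–Bravo: 427.4 km
Bravo–Charlie: 206.5 km
Charlie–Delta: 614.2 km
Delta–Echo: 643.8 km
Echo–Foxtrot: 533.6 km
Smallest added distance is 206.5 km, inserting between Bravo and Charlie.

between Bravo and Charlie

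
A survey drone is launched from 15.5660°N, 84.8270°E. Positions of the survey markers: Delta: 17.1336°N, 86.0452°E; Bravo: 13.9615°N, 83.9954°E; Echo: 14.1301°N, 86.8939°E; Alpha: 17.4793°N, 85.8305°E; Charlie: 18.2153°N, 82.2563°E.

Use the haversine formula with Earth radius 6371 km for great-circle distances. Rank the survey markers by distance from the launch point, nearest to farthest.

Distances from the launch point:
Bravo 13.9615°N, 83.9954°E: 199.6 km
Delta 17.1336°N, 86.0452°E: 217.4 km
Alpha 17.4793°N, 85.8305°E: 238.1 km
Echo 14.1301°N, 86.8939°E: 273.6 km
Charlie 18.2153°N, 82.2563°E: 402.0 km

Bravo, Delta, Alpha, Echo, Charlie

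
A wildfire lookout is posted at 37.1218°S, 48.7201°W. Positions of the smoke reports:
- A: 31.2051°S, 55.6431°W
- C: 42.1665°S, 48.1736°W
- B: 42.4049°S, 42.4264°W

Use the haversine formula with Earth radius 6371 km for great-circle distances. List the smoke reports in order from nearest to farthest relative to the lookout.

Distances from the lookout:
C 42.1665°S, 48.1736°W: 562.9 km
B 42.4049°S, 42.4264°W: 796.1 km
A 31.2051°S, 55.6431°W: 915.2 km

C, B, A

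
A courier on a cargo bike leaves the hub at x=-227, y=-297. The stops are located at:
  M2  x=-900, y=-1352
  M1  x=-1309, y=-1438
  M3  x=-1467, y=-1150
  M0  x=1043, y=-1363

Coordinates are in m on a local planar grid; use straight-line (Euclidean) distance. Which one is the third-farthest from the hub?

M3

Distance to each, sorted:
M0: 1658.1 m
M1: 1572.5 m
M3: 1505.1 m
M2: 1251.4 m
The third-farthest is M3 at 1505.1 m.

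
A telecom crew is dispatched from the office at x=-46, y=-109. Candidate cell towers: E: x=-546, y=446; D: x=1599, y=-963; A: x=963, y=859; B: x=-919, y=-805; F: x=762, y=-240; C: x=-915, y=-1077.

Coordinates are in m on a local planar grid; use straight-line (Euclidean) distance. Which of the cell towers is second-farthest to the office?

Distance to each, sorted:
D: 1853.5 m
A: 1398.3 m
C: 1300.8 m
B: 1116.5 m
F: 818.6 m
E: 747.0 m
The second-farthest is A at 1398.3 m.

A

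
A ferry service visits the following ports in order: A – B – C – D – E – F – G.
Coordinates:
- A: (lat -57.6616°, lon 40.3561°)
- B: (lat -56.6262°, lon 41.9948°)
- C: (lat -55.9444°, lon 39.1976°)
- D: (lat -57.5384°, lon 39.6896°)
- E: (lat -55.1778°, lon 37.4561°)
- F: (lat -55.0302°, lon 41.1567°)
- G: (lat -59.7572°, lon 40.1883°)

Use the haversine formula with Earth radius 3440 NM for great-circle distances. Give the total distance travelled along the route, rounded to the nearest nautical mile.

854 NM

Leg distances:
A→B: 81.9 NM  (cumulative 81.9 NM)
B→C: 101.8 NM  (cumulative 183.7 NM)
C→D: 97.1 NM  (cumulative 280.8 NM)
D→E: 160.0 NM  (cumulative 440.8 NM)
E→F: 127.4 NM  (cumulative 568.2 NM)
F→G: 285.5 NM  (cumulative 853.7 NM)
Total route length ≈ 854 NM.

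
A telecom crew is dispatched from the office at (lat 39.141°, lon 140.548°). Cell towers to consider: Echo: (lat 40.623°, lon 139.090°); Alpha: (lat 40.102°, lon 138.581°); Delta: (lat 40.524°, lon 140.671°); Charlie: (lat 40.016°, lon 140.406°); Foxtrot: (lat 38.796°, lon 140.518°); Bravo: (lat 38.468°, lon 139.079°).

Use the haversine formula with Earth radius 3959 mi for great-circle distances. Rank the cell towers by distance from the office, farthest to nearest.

Echo, Alpha, Delta, Bravo, Charlie, Foxtrot

Distance from the office at (lat 39.141°, lon 140.548°) to each:
Echo (lat 40.623°, lon 139.090°): 128.3 mi
Alpha (lat 40.102°, lon 138.581°): 124.0 mi
Delta (lat 40.524°, lon 140.671°): 95.8 mi
Bravo (lat 38.468°, lon 139.079°): 91.8 mi
Charlie (lat 40.016°, lon 140.406°): 60.9 mi
Foxtrot (lat 38.796°, lon 140.518°): 23.9 mi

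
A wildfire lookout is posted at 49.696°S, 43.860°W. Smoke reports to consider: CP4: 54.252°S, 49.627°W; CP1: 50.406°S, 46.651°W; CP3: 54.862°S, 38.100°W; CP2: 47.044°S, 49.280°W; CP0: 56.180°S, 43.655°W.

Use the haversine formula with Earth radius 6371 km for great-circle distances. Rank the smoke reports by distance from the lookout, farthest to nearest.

Distances from the lookout:
CP0 56.180°S, 43.655°W: 721.1 km
CP3 54.862°S, 38.100°W: 694.9 km
CP4 54.252°S, 49.627°W: 642.0 km
CP2 47.044°S, 49.280°W: 497.0 km
CP1 50.406°S, 46.651°W: 214.3 km

CP0, CP3, CP4, CP2, CP1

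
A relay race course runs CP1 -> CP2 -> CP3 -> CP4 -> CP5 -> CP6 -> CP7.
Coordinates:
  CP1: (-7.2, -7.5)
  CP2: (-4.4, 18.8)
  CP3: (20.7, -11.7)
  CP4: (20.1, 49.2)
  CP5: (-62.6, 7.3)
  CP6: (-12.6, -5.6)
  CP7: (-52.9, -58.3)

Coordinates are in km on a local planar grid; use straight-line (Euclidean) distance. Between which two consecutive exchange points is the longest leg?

CP4–CP5

Leg distances:
CP1→CP2: 26.4 km
CP2→CP3: 39.5 km
CP3→CP4: 60.9 km
CP4→CP5: 92.7 km
CP5→CP6: 51.6 km
CP6→CP7: 66.3 km
The longest leg is CP4–CP5 at 92.7 km.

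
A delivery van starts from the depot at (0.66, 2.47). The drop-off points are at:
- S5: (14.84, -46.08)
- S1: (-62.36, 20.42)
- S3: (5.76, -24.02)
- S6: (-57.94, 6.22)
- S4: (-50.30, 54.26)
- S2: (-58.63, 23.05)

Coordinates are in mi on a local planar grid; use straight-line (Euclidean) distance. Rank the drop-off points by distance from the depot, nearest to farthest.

Distances from the depot:
S3 (5.76, -24.02): 27.0 mi
S5 (14.84, -46.08): 50.6 mi
S6 (-57.94, 6.22): 58.7 mi
S2 (-58.63, 23.05): 62.8 mi
S1 (-62.36, 20.42): 65.5 mi
S4 (-50.30, 54.26): 72.7 mi

S3, S5, S6, S2, S1, S4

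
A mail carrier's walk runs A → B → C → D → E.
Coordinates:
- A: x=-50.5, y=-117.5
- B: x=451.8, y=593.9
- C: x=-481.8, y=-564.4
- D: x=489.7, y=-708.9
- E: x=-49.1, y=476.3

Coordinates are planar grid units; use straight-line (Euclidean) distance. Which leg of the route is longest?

Leg distances:
A→B: 870.9
B→C: 1487.7
C→D: 982.2
D→E: 1301.9
The longest leg is B–C at 1487.7.

B–C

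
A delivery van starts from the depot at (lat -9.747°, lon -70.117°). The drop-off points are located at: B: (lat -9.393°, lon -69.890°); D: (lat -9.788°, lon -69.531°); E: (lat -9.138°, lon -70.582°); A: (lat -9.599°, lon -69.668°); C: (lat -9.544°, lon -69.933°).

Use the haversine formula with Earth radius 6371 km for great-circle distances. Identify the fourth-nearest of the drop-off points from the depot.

Distance to each, sorted:
C: 30.3 km
B: 46.6 km
A: 51.9 km
D: 64.4 km
E: 84.8 km
The fourth-nearest is D at 64.4 km.

D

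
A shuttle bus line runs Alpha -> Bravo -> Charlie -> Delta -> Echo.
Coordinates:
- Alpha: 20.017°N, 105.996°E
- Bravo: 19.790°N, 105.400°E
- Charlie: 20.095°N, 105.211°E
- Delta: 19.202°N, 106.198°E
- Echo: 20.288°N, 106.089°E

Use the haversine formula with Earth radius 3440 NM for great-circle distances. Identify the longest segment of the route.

Charlie–Delta

Leg distances:
Alpha→Bravo: 36.3 NM
Bravo→Charlie: 21.2 NM
Charlie→Delta: 77.4 NM
Delta→Echo: 65.5 NM
The longest leg is Charlie–Delta at 77.4 NM.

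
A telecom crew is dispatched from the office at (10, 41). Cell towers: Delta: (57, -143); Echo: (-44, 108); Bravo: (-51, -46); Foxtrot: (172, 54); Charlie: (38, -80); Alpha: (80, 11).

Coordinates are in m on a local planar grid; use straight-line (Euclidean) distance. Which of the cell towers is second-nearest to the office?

Echo

Distance to each, sorted:
Alpha: 76.2 m
Echo: 86.1 m
Bravo: 106.3 m
Charlie: 124.2 m
Foxtrot: 162.5 m
Delta: 189.9 m
The second-nearest is Echo at 86.1 m.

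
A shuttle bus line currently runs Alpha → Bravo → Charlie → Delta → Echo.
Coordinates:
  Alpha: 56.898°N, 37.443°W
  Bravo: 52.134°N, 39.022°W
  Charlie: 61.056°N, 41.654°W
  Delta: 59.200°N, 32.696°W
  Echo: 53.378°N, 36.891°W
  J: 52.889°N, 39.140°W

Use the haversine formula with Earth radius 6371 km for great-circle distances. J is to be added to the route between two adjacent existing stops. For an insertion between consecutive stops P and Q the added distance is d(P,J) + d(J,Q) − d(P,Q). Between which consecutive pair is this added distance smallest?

between Bravo and Charlie

Added distance for inserting J between each consecutive pair:
Alpha–Bravo: 3.7 km
Bravo–Charlie: 0.1 km
Charlie–Delta: 1190.9 km
Delta–Echo: 269.7 km
Smallest added distance is 0.1 km, inserting between Bravo and Charlie.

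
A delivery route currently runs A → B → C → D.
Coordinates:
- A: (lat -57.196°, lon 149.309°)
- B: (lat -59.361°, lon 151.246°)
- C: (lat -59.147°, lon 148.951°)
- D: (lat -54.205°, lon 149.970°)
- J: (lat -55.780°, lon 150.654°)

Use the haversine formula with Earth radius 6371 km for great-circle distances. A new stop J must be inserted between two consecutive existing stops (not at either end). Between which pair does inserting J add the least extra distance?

between C and D

Added distance for inserting J between each consecutive pair:
A–B: 311.5 km
B–C: 655.1 km
C–D: 15.4 km
Smallest added distance is 15.4 km, inserting between C and D.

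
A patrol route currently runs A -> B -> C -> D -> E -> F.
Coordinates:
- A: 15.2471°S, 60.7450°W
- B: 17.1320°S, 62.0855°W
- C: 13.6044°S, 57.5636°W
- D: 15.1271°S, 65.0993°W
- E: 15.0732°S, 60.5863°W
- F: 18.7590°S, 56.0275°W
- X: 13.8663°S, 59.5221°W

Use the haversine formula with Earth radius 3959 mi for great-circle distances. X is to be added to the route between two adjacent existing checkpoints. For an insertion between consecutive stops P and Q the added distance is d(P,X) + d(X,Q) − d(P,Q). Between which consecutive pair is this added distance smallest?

Added distance for inserting X between each consecutive pair:
A–B: 250.9 mi
B–C: 28.1 mi
C–D: 0.6 mi
D–E: 191.7 mi
E–F: 125.0 mi
Smallest added distance is 0.6 mi, inserting between C and D.

between C and D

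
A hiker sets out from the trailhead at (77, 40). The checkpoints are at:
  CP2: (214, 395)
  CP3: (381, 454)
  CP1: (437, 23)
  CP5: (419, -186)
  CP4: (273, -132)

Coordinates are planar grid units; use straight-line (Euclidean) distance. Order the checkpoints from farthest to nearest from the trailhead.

CP3, CP5, CP2, CP1, CP4

Distances from the trailhead:
CP3 (381, 454): 513.6
CP5 (419, -186): 409.9
CP2 (214, 395): 380.5
CP1 (437, 23): 360.4
CP4 (273, -132): 260.8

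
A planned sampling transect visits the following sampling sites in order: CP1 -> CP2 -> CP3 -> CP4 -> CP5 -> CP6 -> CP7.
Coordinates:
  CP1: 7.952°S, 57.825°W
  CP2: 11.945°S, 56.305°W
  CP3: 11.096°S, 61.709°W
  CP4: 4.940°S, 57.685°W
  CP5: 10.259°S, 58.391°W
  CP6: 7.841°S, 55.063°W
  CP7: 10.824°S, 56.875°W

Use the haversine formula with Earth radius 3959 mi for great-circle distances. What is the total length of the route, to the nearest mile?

Leg distances:
CP1→CP2: 294.7 mi  (cumulative 294.7 mi)
CP2→CP3: 370.5 mi  (cumulative 665.2 mi)
CP3→CP4: 506.6 mi  (cumulative 1171.8 mi)
CP4→CP5: 370.7 mi  (cumulative 1542.5 mi)
CP5→CP6: 281.9 mi  (cumulative 1824.4 mi)
CP6→CP7: 240.3 mi  (cumulative 2064.7 mi)
Total route length ≈ 2065 mi.

2065 mi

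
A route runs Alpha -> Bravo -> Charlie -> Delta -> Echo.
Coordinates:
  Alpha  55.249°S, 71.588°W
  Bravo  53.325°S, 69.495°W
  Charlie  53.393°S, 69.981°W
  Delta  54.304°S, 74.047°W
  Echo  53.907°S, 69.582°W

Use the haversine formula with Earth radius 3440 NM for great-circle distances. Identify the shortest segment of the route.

Bravo–Charlie

Leg distances:
Alpha→Bravo: 136.8 NM
Bravo→Charlie: 17.9 NM
Charlie→Delta: 154.0 NM
Delta→Echo: 158.9 NM
The shortest leg is Bravo–Charlie at 17.9 NM.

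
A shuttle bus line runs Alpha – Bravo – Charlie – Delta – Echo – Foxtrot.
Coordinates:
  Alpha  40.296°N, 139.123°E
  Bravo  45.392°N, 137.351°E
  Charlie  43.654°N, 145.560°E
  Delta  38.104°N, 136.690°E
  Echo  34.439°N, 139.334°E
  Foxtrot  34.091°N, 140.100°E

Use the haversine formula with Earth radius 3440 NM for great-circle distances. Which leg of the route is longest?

Charlie–Delta

Leg distances:
Alpha→Bravo: 315.7 NM
Bravo→Charlie: 366.4 NM
Charlie→Delta: 522.1 NM
Delta→Echo: 254.5 NM
Echo→Foxtrot: 43.4 NM
The longest leg is Charlie–Delta at 522.1 NM.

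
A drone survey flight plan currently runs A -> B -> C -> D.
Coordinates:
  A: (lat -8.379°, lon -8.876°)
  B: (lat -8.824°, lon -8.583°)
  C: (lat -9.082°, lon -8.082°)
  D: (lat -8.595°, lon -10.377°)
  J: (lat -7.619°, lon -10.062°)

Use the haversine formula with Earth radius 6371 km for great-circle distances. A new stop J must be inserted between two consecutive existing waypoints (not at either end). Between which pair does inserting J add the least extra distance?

Added distance for inserting J between each consecutive pair:
A–B: 307.3 km
B–C: 420.6 km
C–D: 127.9 km
Smallest added distance is 127.9 km, inserting between C and D.

between C and D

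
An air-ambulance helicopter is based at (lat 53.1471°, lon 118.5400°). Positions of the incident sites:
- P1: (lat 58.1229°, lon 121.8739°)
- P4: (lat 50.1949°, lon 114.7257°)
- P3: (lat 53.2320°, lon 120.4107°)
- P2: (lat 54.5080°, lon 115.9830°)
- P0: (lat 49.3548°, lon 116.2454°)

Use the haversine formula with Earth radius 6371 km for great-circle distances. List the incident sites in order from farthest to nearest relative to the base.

P1, P0, P4, P2, P3

Distances from the base:
P1 (lat 58.1229°, lon 121.8739°): 591.4 km
P0 (lat 49.3548°, lon 116.2454°): 450.9 km
P4 (lat 50.1949°, lon 114.7257°): 420.5 km
P2 (lat 54.5080°, lon 115.9830°): 225.9 km
P3 (lat 53.2320°, lon 120.4107°): 125.0 km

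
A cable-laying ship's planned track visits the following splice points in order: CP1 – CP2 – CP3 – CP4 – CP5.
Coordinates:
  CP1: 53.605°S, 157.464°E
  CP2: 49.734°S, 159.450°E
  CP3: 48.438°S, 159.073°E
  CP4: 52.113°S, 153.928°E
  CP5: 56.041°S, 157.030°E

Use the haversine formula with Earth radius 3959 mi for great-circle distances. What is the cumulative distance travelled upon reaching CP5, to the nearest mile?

Leg distances:
CP1→CP2: 280.7 mi  (cumulative 280.7 mi)
CP2→CP3: 91.2 mi  (cumulative 371.8 mi)
CP3→CP4: 340.6 mi  (cumulative 712.4 mi)
CP4→CP5: 299.1 mi  (cumulative 1011.5 mi)
Cumulative distance at CP5 ≈ 1011 mi.

1011 mi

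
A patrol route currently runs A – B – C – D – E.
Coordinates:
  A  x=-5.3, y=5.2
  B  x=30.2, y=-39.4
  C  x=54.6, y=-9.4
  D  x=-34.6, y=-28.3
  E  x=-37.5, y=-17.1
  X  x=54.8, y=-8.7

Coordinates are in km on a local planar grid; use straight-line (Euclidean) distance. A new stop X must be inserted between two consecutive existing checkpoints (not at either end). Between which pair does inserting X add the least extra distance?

between C and D

Added distance for inserting X between each consecutive pair:
A–B: 44.0 km
B–C: 1.4 km
C–D: 1.1 km
D–E: 172.6 km
Smallest added distance is 1.1 km, inserting between C and D.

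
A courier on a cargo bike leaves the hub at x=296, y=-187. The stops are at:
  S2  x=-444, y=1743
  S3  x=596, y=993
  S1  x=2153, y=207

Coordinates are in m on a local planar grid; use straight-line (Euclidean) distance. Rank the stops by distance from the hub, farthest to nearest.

S2, S1, S3

Distance from the hub at x=296, y=-187 to each:
S2 x=-444, y=1743: 2067.0 m
S1 x=2153, y=207: 1898.3 m
S3 x=596, y=993: 1217.5 m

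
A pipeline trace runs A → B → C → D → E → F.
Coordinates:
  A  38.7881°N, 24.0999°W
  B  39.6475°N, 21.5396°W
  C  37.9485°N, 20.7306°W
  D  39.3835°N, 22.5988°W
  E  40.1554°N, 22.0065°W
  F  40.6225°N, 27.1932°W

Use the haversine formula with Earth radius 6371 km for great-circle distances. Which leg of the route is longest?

Leg distances:
A→B: 240.4 km
B→C: 201.5 km
C→D: 227.5 km
D→E: 99.6 km
E→F: 442.3 km
The longest leg is E–F at 442.3 km.

E–F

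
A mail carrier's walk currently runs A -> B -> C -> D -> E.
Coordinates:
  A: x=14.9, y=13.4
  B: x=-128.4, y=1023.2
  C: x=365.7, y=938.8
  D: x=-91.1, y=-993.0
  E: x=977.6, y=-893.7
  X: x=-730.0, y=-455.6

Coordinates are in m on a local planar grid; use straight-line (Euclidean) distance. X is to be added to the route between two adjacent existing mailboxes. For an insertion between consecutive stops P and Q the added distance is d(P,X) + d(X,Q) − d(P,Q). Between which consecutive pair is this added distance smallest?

Added distance for inserting X between each consecutive pair:
A–B: 1456.8 m
B–C: 2868.6 m
C–D: 623.2 m
D–E: 1524.5 m
Smallest added distance is 623.2 m, inserting between C and D.

between C and D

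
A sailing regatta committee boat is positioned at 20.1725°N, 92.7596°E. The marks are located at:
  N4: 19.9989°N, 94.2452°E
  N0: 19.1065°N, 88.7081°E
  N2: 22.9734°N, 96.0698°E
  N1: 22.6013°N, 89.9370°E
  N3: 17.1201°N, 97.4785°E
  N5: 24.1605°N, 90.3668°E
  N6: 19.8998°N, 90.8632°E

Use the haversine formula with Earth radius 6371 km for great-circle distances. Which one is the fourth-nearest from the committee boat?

N0

Distances from the committee boat (20.1725°N, 92.7596°E):
N4: 156.3 km
N6: 200.4 km
N1: 397.9 km
N0: 440.5 km
N2: 462.7 km
N5: 507.3 km
N3: 601.9 km
The fourth-nearest is N0 at 440.5 km.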